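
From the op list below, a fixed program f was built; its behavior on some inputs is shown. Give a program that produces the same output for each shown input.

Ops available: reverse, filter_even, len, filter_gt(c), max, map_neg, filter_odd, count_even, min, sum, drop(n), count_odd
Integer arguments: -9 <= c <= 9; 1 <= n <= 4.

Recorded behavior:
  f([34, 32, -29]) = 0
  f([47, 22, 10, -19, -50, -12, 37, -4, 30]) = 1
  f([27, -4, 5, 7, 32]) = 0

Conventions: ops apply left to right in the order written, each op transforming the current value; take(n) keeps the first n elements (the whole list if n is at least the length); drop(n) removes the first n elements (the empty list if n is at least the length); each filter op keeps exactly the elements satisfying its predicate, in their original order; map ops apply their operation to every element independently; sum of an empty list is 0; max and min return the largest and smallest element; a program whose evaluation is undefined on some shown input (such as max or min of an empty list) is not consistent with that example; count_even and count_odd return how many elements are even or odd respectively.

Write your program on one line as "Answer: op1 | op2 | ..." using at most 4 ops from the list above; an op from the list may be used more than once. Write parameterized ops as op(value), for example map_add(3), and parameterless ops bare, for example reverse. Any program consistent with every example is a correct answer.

drop(3) | filter_gt(8) | drop(1) | count_even

Check, running the answer program on each example:
  [34, 32, -29] -> [] -> [] -> [] -> 0
  [47, 22, 10, -19, -50, -12, 37, -4, 30] -> [-19, -50, -12, 37, -4, 30] -> [37, 30] -> [30] -> 1
  [27, -4, 5, 7, 32] -> [7, 32] -> [32] -> [] -> 0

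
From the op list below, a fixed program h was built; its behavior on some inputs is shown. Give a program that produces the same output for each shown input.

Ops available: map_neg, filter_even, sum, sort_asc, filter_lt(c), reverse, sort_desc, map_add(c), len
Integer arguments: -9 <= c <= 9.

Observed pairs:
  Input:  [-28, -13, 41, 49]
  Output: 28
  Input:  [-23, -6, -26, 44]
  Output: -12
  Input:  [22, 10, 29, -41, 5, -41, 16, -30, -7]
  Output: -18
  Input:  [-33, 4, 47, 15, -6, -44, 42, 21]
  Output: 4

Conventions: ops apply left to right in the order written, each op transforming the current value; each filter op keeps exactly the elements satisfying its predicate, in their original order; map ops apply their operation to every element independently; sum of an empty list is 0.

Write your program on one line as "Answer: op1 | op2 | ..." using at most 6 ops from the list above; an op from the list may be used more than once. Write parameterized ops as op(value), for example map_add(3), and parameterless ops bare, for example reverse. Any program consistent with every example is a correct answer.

map_neg | reverse | filter_even | sort_desc | sum

Check, running the answer program on each example:
  [-28, -13, 41, 49] -> [28, 13, -41, -49] -> [-49, -41, 13, 28] -> [28] -> [28] -> 28
  [-23, -6, -26, 44] -> [23, 6, 26, -44] -> [-44, 26, 6, 23] -> [-44, 26, 6] -> [26, 6, -44] -> -12
  [22, 10, 29, -41, 5, -41, 16, -30, -7] -> [-22, -10, -29, 41, -5, 41, -16, 30, 7] -> [7, 30, -16, 41, -5, 41, -29, -10, -22] -> [30, -16, -10, -22] -> [30, -10, -16, -22] -> -18
  [-33, 4, 47, 15, -6, -44, 42, 21] -> [33, -4, -47, -15, 6, 44, -42, -21] -> [-21, -42, 44, 6, -15, -47, -4, 33] -> [-42, 44, 6, -4] -> [44, 6, -4, -42] -> 4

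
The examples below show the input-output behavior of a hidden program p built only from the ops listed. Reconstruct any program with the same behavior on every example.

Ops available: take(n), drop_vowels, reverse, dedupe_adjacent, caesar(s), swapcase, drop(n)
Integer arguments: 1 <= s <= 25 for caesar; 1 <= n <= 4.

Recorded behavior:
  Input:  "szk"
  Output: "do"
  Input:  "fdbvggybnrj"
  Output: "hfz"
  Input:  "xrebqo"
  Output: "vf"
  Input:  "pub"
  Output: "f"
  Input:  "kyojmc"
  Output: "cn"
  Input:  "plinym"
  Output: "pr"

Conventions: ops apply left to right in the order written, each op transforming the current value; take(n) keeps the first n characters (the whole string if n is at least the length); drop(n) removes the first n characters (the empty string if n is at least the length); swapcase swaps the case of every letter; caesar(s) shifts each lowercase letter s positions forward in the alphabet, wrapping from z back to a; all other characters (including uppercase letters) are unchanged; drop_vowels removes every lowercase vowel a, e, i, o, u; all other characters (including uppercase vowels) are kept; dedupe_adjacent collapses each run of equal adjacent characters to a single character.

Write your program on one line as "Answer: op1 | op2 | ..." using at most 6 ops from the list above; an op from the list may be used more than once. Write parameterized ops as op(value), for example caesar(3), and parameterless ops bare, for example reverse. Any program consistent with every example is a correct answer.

take(4) | drop_vowels | caesar(20) | drop(1) | caesar(10)

Check, running the answer program on each example:
  "szk" -> "szk" -> "szk" -> "mte" -> "te" -> "do"
  "fdbvggybnrj" -> "fdbv" -> "fdbv" -> "zxvp" -> "xvp" -> "hfz"
  "xrebqo" -> "xreb" -> "xrb" -> "rlv" -> "lv" -> "vf"
  "pub" -> "pub" -> "pb" -> "jv" -> "v" -> "f"
  "kyojmc" -> "kyoj" -> "kyj" -> "esd" -> "sd" -> "cn"
  "plinym" -> "plin" -> "pln" -> "jfh" -> "fh" -> "pr"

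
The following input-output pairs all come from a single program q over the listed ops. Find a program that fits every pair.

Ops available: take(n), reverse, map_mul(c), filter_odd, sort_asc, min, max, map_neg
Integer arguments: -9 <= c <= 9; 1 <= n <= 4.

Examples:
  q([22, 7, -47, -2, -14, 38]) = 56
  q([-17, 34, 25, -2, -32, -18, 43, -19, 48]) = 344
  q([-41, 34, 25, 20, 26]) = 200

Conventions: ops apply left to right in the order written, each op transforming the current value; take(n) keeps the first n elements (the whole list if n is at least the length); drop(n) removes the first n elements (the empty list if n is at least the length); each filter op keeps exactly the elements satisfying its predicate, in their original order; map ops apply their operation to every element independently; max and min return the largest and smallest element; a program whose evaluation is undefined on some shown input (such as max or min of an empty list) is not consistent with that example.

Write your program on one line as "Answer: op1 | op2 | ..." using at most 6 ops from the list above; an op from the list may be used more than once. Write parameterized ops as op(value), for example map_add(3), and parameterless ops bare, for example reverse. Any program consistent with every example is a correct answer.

reverse | filter_odd | take(3) | map_mul(8) | max

Check, running the answer program on each example:
  [22, 7, -47, -2, -14, 38] -> [38, -14, -2, -47, 7, 22] -> [-47, 7] -> [-47, 7] -> [-376, 56] -> 56
  [-17, 34, 25, -2, -32, -18, 43, -19, 48] -> [48, -19, 43, -18, -32, -2, 25, 34, -17] -> [-19, 43, 25, -17] -> [-19, 43, 25] -> [-152, 344, 200] -> 344
  [-41, 34, 25, 20, 26] -> [26, 20, 25, 34, -41] -> [25, -41] -> [25, -41] -> [200, -328] -> 200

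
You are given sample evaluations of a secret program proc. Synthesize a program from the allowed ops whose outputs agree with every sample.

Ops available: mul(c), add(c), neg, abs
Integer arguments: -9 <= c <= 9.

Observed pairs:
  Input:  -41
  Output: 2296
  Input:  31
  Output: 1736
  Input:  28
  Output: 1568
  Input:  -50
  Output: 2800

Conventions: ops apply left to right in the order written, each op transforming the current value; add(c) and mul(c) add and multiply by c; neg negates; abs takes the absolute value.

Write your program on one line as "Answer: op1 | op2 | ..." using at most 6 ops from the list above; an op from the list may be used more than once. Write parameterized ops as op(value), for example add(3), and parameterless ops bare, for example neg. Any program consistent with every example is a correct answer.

neg | mul(8) | neg | abs | mul(7)

Check, running the answer program on each example:
  -41 -> 41 -> 328 -> -328 -> 328 -> 2296
  31 -> -31 -> -248 -> 248 -> 248 -> 1736
  28 -> -28 -> -224 -> 224 -> 224 -> 1568
  -50 -> 50 -> 400 -> -400 -> 400 -> 2800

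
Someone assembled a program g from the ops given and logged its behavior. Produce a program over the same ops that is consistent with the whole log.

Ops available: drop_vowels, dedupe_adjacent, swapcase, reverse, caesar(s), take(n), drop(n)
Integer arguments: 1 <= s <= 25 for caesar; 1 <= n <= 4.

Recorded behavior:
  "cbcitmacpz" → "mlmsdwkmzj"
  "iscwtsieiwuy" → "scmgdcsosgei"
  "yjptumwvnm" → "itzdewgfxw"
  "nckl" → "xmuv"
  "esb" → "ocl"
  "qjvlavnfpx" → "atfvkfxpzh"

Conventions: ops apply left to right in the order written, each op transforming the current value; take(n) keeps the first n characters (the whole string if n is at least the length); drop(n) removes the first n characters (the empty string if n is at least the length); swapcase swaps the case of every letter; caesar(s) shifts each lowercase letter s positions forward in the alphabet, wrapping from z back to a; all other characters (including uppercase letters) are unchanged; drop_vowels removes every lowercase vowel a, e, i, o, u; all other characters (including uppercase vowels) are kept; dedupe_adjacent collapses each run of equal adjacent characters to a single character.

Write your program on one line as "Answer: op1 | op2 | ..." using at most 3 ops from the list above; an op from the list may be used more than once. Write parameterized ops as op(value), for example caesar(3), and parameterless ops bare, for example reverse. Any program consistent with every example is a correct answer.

reverse | caesar(10) | reverse

Check, running the answer program on each example:
  "cbcitmacpz" -> "zpcamticbc" -> "jzmkwdsmlm" -> "mlmsdwkmzj"
  "iscwtsieiwuy" -> "yuwieistwcsi" -> "iegsoscdgmcs" -> "scmgdcsosgei"
  "yjptumwvnm" -> "mnvwmutpjy" -> "wxfgwedzti" -> "itzdewgfxw"
  "nckl" -> "lkcn" -> "vumx" -> "xmuv"
  "esb" -> "bse" -> "lco" -> "ocl"
  "qjvlavnfpx" -> "xpfnvalvjq" -> "hzpxfkvfta" -> "atfvkfxpzh"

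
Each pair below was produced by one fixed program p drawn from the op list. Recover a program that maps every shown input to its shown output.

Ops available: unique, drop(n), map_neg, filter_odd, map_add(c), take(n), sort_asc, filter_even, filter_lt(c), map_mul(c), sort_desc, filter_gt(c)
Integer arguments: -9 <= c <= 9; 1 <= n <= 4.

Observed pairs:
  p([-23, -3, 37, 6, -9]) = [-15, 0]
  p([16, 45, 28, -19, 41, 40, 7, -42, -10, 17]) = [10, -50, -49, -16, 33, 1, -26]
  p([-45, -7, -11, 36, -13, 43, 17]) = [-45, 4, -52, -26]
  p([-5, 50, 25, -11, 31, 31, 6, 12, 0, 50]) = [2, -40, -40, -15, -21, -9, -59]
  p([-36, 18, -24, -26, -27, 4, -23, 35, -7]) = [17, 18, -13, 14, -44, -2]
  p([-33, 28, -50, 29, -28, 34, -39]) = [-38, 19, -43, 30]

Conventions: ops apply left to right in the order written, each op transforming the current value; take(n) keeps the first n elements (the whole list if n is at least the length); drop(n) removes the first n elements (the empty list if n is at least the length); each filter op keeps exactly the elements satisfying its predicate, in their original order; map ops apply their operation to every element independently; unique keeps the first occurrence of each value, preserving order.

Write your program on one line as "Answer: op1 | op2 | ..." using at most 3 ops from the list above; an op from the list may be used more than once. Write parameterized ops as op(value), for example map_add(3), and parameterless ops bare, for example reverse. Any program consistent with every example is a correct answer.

map_add(9) | drop(3) | map_mul(-1)

Check, running the answer program on each example:
  [-23, -3, 37, 6, -9] -> [-14, 6, 46, 15, 0] -> [15, 0] -> [-15, 0]
  [16, 45, 28, -19, 41, 40, 7, -42, -10, 17] -> [25, 54, 37, -10, 50, 49, 16, -33, -1, 26] -> [-10, 50, 49, 16, -33, -1, 26] -> [10, -50, -49, -16, 33, 1, -26]
  [-45, -7, -11, 36, -13, 43, 17] -> [-36, 2, -2, 45, -4, 52, 26] -> [45, -4, 52, 26] -> [-45, 4, -52, -26]
  [-5, 50, 25, -11, 31, 31, 6, 12, 0, 50] -> [4, 59, 34, -2, 40, 40, 15, 21, 9, 59] -> [-2, 40, 40, 15, 21, 9, 59] -> [2, -40, -40, -15, -21, -9, -59]
  [-36, 18, -24, -26, -27, 4, -23, 35, -7] -> [-27, 27, -15, -17, -18, 13, -14, 44, 2] -> [-17, -18, 13, -14, 44, 2] -> [17, 18, -13, 14, -44, -2]
  [-33, 28, -50, 29, -28, 34, -39] -> [-24, 37, -41, 38, -19, 43, -30] -> [38, -19, 43, -30] -> [-38, 19, -43, 30]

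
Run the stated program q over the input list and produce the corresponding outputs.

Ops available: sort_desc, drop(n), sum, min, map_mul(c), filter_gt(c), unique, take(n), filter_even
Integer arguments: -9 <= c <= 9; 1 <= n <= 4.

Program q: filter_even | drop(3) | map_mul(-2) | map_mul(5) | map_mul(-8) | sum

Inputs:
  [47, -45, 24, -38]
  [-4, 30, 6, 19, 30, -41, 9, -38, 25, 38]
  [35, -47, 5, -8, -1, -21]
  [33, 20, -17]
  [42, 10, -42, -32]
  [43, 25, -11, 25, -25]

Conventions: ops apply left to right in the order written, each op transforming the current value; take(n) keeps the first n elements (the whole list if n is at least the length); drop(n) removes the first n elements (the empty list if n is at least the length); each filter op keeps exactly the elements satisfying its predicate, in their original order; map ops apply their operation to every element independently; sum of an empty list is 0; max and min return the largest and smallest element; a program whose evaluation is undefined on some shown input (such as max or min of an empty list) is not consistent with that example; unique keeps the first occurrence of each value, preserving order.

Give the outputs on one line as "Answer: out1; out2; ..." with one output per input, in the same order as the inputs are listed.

Execution, op by op:
  [47, -45, 24, -38] -> [24, -38] -> [] -> [] -> [] -> [] -> 0
  [-4, 30, 6, 19, 30, -41, 9, -38, 25, 38] -> [-4, 30, 6, 30, -38, 38] -> [30, -38, 38] -> [-60, 76, -76] -> [-300, 380, -380] -> [2400, -3040, 3040] -> 2400
  [35, -47, 5, -8, -1, -21] -> [-8] -> [] -> [] -> [] -> [] -> 0
  [33, 20, -17] -> [20] -> [] -> [] -> [] -> [] -> 0
  [42, 10, -42, -32] -> [42, 10, -42, -32] -> [-32] -> [64] -> [320] -> [-2560] -> -2560
  [43, 25, -11, 25, -25] -> [] -> [] -> [] -> [] -> [] -> 0

0; 2400; 0; 0; -2560; 0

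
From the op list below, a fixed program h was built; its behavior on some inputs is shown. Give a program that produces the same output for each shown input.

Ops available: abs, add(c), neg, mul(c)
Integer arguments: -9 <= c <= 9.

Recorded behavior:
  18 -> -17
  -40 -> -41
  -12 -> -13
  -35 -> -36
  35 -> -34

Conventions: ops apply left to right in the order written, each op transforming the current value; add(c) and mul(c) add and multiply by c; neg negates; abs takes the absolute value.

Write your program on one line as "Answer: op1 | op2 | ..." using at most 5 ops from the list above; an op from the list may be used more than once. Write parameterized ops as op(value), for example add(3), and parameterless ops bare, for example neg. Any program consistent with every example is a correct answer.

add(-1) | neg | abs | neg

Check, running the answer program on each example:
  18 -> 17 -> -17 -> 17 -> -17
  -40 -> -41 -> 41 -> 41 -> -41
  -12 -> -13 -> 13 -> 13 -> -13
  -35 -> -36 -> 36 -> 36 -> -36
  35 -> 34 -> -34 -> 34 -> -34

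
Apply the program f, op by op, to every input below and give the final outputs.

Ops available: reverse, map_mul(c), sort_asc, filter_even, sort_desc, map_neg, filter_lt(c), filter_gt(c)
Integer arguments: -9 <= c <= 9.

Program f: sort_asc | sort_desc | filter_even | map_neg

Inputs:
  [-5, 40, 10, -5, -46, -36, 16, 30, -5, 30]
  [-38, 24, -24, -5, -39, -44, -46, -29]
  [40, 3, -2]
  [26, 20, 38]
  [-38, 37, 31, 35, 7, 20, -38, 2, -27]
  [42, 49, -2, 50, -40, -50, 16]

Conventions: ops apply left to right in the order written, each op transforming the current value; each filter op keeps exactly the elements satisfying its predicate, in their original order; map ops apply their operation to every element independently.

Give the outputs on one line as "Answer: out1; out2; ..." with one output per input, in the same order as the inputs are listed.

[-40, -30, -30, -16, -10, 36, 46]; [-24, 24, 38, 44, 46]; [-40, 2]; [-38, -26, -20]; [-20, -2, 38, 38]; [-50, -42, -16, 2, 40, 50]

Execution, op by op:
  [-5, 40, 10, -5, -46, -36, 16, 30, -5, 30] -> [-46, -36, -5, -5, -5, 10, 16, 30, 30, 40] -> [40, 30, 30, 16, 10, -5, -5, -5, -36, -46] -> [40, 30, 30, 16, 10, -36, -46] -> [-40, -30, -30, -16, -10, 36, 46]
  [-38, 24, -24, -5, -39, -44, -46, -29] -> [-46, -44, -39, -38, -29, -24, -5, 24] -> [24, -5, -24, -29, -38, -39, -44, -46] -> [24, -24, -38, -44, -46] -> [-24, 24, 38, 44, 46]
  [40, 3, -2] -> [-2, 3, 40] -> [40, 3, -2] -> [40, -2] -> [-40, 2]
  [26, 20, 38] -> [20, 26, 38] -> [38, 26, 20] -> [38, 26, 20] -> [-38, -26, -20]
  [-38, 37, 31, 35, 7, 20, -38, 2, -27] -> [-38, -38, -27, 2, 7, 20, 31, 35, 37] -> [37, 35, 31, 20, 7, 2, -27, -38, -38] -> [20, 2, -38, -38] -> [-20, -2, 38, 38]
  [42, 49, -2, 50, -40, -50, 16] -> [-50, -40, -2, 16, 42, 49, 50] -> [50, 49, 42, 16, -2, -40, -50] -> [50, 42, 16, -2, -40, -50] -> [-50, -42, -16, 2, 40, 50]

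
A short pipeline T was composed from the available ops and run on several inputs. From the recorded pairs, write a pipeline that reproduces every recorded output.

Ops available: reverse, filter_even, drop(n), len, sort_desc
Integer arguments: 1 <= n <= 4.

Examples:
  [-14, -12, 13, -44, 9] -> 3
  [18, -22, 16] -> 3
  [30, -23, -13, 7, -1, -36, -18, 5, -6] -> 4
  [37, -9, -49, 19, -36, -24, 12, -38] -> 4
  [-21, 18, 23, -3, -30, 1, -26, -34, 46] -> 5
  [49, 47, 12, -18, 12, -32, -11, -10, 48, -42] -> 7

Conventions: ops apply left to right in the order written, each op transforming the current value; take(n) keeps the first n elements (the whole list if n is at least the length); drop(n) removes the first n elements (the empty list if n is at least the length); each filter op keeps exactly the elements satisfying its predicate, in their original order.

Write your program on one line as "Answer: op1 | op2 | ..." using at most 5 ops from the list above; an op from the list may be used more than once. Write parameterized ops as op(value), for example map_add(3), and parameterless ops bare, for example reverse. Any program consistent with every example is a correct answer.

filter_even | reverse | sort_desc | len

Check, running the answer program on each example:
  [-14, -12, 13, -44, 9] -> [-14, -12, -44] -> [-44, -12, -14] -> [-12, -14, -44] -> 3
  [18, -22, 16] -> [18, -22, 16] -> [16, -22, 18] -> [18, 16, -22] -> 3
  [30, -23, -13, 7, -1, -36, -18, 5, -6] -> [30, -36, -18, -6] -> [-6, -18, -36, 30] -> [30, -6, -18, -36] -> 4
  [37, -9, -49, 19, -36, -24, 12, -38] -> [-36, -24, 12, -38] -> [-38, 12, -24, -36] -> [12, -24, -36, -38] -> 4
  [-21, 18, 23, -3, -30, 1, -26, -34, 46] -> [18, -30, -26, -34, 46] -> [46, -34, -26, -30, 18] -> [46, 18, -26, -30, -34] -> 5
  [49, 47, 12, -18, 12, -32, -11, -10, 48, -42] -> [12, -18, 12, -32, -10, 48, -42] -> [-42, 48, -10, -32, 12, -18, 12] -> [48, 12, 12, -10, -18, -32, -42] -> 7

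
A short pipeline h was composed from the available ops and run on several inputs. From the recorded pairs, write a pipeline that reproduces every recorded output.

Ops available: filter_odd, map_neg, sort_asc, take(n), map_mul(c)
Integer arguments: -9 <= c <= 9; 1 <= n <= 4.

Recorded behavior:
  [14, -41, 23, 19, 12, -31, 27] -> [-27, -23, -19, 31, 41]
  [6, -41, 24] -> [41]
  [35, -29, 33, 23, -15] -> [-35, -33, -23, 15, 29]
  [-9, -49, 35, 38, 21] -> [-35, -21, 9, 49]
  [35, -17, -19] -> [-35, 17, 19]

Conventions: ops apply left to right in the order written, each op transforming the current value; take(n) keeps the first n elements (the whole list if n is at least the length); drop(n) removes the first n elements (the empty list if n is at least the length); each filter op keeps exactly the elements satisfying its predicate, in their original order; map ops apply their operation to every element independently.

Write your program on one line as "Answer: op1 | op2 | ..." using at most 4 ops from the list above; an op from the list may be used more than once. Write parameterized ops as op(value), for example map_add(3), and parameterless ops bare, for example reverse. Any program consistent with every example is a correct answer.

sort_asc | map_neg | filter_odd | sort_asc

Check, running the answer program on each example:
  [14, -41, 23, 19, 12, -31, 27] -> [-41, -31, 12, 14, 19, 23, 27] -> [41, 31, -12, -14, -19, -23, -27] -> [41, 31, -19, -23, -27] -> [-27, -23, -19, 31, 41]
  [6, -41, 24] -> [-41, 6, 24] -> [41, -6, -24] -> [41] -> [41]
  [35, -29, 33, 23, -15] -> [-29, -15, 23, 33, 35] -> [29, 15, -23, -33, -35] -> [29, 15, -23, -33, -35] -> [-35, -33, -23, 15, 29]
  [-9, -49, 35, 38, 21] -> [-49, -9, 21, 35, 38] -> [49, 9, -21, -35, -38] -> [49, 9, -21, -35] -> [-35, -21, 9, 49]
  [35, -17, -19] -> [-19, -17, 35] -> [19, 17, -35] -> [19, 17, -35] -> [-35, 17, 19]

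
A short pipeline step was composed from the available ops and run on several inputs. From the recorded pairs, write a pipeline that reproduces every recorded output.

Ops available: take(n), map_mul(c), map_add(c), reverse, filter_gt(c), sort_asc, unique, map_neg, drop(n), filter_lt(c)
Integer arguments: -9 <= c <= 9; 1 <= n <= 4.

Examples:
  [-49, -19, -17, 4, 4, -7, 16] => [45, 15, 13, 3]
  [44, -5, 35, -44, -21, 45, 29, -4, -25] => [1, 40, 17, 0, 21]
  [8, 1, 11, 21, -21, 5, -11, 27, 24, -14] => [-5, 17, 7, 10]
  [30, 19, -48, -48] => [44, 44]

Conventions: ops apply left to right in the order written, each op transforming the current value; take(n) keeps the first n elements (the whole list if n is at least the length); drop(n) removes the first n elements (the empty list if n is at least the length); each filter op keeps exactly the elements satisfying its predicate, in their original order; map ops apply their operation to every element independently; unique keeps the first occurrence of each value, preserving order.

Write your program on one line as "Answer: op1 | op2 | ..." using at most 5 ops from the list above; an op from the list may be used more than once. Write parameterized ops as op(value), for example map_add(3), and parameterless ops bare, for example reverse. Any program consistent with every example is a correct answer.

map_neg | map_add(5) | filter_gt(-9) | map_add(-9) | filter_gt(-7)

Check, running the answer program on each example:
  [-49, -19, -17, 4, 4, -7, 16] -> [49, 19, 17, -4, -4, 7, -16] -> [54, 24, 22, 1, 1, 12, -11] -> [54, 24, 22, 1, 1, 12] -> [45, 15, 13, -8, -8, 3] -> [45, 15, 13, 3]
  [44, -5, 35, -44, -21, 45, 29, -4, -25] -> [-44, 5, -35, 44, 21, -45, -29, 4, 25] -> [-39, 10, -30, 49, 26, -40, -24, 9, 30] -> [10, 49, 26, 9, 30] -> [1, 40, 17, 0, 21] -> [1, 40, 17, 0, 21]
  [8, 1, 11, 21, -21, 5, -11, 27, 24, -14] -> [-8, -1, -11, -21, 21, -5, 11, -27, -24, 14] -> [-3, 4, -6, -16, 26, 0, 16, -22, -19, 19] -> [-3, 4, -6, 26, 0, 16, 19] -> [-12, -5, -15, 17, -9, 7, 10] -> [-5, 17, 7, 10]
  [30, 19, -48, -48] -> [-30, -19, 48, 48] -> [-25, -14, 53, 53] -> [53, 53] -> [44, 44] -> [44, 44]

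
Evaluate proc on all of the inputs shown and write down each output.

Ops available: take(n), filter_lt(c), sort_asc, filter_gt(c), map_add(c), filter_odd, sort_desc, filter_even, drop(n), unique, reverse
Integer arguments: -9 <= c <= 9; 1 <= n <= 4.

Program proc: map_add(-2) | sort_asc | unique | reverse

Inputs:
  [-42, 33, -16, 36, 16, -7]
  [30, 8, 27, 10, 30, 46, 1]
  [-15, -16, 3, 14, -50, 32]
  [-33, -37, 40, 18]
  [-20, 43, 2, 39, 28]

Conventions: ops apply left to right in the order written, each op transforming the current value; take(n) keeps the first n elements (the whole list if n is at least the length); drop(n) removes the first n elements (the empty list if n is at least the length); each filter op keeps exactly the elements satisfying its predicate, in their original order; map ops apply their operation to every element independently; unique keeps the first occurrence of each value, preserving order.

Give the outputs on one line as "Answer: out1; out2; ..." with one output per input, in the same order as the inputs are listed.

Execution, op by op:
  [-42, 33, -16, 36, 16, -7] -> [-44, 31, -18, 34, 14, -9] -> [-44, -18, -9, 14, 31, 34] -> [-44, -18, -9, 14, 31, 34] -> [34, 31, 14, -9, -18, -44]
  [30, 8, 27, 10, 30, 46, 1] -> [28, 6, 25, 8, 28, 44, -1] -> [-1, 6, 8, 25, 28, 28, 44] -> [-1, 6, 8, 25, 28, 44] -> [44, 28, 25, 8, 6, -1]
  [-15, -16, 3, 14, -50, 32] -> [-17, -18, 1, 12, -52, 30] -> [-52, -18, -17, 1, 12, 30] -> [-52, -18, -17, 1, 12, 30] -> [30, 12, 1, -17, -18, -52]
  [-33, -37, 40, 18] -> [-35, -39, 38, 16] -> [-39, -35, 16, 38] -> [-39, -35, 16, 38] -> [38, 16, -35, -39]
  [-20, 43, 2, 39, 28] -> [-22, 41, 0, 37, 26] -> [-22, 0, 26, 37, 41] -> [-22, 0, 26, 37, 41] -> [41, 37, 26, 0, -22]

[34, 31, 14, -9, -18, -44]; [44, 28, 25, 8, 6, -1]; [30, 12, 1, -17, -18, -52]; [38, 16, -35, -39]; [41, 37, 26, 0, -22]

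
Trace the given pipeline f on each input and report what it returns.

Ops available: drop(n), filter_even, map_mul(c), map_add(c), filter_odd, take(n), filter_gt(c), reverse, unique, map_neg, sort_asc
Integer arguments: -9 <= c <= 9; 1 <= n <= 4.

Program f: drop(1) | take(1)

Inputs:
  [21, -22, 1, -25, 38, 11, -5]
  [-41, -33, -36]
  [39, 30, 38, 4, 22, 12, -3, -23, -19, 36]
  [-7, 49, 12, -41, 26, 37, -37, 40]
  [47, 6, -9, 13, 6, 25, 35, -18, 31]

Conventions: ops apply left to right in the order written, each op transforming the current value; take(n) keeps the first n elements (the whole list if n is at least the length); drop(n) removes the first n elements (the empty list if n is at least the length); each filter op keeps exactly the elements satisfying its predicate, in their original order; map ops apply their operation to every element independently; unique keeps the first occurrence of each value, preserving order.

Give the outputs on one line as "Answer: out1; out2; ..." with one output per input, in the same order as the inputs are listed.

[-22]; [-33]; [30]; [49]; [6]

Execution, op by op:
  [21, -22, 1, -25, 38, 11, -5] -> [-22, 1, -25, 38, 11, -5] -> [-22]
  [-41, -33, -36] -> [-33, -36] -> [-33]
  [39, 30, 38, 4, 22, 12, -3, -23, -19, 36] -> [30, 38, 4, 22, 12, -3, -23, -19, 36] -> [30]
  [-7, 49, 12, -41, 26, 37, -37, 40] -> [49, 12, -41, 26, 37, -37, 40] -> [49]
  [47, 6, -9, 13, 6, 25, 35, -18, 31] -> [6, -9, 13, 6, 25, 35, -18, 31] -> [6]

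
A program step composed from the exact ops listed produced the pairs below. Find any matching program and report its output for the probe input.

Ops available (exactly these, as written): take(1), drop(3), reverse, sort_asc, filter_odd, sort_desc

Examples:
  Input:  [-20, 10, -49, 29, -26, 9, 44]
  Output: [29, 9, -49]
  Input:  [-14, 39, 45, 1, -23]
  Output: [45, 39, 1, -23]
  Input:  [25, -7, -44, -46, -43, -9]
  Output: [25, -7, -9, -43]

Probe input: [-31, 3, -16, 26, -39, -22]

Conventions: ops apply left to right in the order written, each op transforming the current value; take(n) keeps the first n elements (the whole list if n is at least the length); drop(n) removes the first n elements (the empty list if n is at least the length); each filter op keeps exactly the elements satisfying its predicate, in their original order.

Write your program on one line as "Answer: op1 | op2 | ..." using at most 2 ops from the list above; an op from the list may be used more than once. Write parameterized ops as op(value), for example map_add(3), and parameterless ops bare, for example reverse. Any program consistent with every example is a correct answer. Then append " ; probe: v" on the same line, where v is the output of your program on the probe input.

filter_odd | sort_desc ; probe: [3, -31, -39]

Check, running the answer program on each example:
  [-20, 10, -49, 29, -26, 9, 44] -> [-49, 29, 9] -> [29, 9, -49]
  [-14, 39, 45, 1, -23] -> [39, 45, 1, -23] -> [45, 39, 1, -23]
  [25, -7, -44, -46, -43, -9] -> [25, -7, -43, -9] -> [25, -7, -9, -43]
  probe: [-31, 3, -16, 26, -39, -22] -> [-31, 3, -39] -> [3, -31, -39]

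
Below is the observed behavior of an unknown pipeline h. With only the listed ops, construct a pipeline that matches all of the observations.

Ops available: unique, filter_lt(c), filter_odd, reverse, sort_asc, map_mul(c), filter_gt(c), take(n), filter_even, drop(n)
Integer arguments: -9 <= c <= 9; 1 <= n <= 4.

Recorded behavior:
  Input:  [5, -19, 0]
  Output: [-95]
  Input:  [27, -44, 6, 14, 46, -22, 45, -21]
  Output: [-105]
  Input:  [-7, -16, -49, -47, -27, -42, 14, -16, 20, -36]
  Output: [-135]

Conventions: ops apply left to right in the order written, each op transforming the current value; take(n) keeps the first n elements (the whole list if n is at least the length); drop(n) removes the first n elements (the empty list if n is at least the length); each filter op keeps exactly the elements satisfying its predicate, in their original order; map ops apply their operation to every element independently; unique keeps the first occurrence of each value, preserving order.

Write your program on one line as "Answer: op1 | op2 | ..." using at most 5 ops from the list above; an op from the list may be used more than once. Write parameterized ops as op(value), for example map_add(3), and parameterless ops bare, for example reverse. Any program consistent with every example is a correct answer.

filter_odd | reverse | map_mul(5) | filter_lt(0) | take(1)

Check, running the answer program on each example:
  [5, -19, 0] -> [5, -19] -> [-19, 5] -> [-95, 25] -> [-95] -> [-95]
  [27, -44, 6, 14, 46, -22, 45, -21] -> [27, 45, -21] -> [-21, 45, 27] -> [-105, 225, 135] -> [-105] -> [-105]
  [-7, -16, -49, -47, -27, -42, 14, -16, 20, -36] -> [-7, -49, -47, -27] -> [-27, -47, -49, -7] -> [-135, -235, -245, -35] -> [-135, -235, -245, -35] -> [-135]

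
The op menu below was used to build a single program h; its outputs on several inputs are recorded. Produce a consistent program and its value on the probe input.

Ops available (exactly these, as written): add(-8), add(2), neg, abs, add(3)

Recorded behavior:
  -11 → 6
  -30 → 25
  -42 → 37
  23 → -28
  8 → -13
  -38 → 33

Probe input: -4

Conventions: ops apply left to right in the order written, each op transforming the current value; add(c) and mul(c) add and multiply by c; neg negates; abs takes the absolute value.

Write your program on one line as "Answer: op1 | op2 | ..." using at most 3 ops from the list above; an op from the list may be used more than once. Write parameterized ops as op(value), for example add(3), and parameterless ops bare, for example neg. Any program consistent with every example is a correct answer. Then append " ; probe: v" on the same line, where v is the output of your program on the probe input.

neg | add(3) | add(-8) ; probe: -1

Check, running the answer program on each example:
  -11 -> 11 -> 14 -> 6
  -30 -> 30 -> 33 -> 25
  -42 -> 42 -> 45 -> 37
  23 -> -23 -> -20 -> -28
  8 -> -8 -> -5 -> -13
  -38 -> 38 -> 41 -> 33
  probe: -4 -> 4 -> 7 -> -1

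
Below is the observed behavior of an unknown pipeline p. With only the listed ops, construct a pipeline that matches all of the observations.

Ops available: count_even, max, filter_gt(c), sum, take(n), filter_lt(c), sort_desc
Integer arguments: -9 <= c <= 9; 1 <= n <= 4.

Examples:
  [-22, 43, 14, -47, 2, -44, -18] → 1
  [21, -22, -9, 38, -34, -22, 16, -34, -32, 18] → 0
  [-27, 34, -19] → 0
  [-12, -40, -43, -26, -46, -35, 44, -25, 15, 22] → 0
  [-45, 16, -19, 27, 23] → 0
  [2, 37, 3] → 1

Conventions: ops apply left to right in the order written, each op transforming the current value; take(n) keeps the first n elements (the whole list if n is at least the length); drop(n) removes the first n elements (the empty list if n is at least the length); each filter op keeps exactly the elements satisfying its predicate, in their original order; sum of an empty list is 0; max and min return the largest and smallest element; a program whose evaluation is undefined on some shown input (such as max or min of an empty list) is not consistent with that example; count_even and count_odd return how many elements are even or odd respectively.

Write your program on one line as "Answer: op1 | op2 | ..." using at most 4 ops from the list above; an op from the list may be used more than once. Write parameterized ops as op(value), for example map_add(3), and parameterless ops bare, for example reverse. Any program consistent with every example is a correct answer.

sort_desc | filter_gt(-9) | filter_lt(8) | count_even

Check, running the answer program on each example:
  [-22, 43, 14, -47, 2, -44, -18] -> [43, 14, 2, -18, -22, -44, -47] -> [43, 14, 2] -> [2] -> 1
  [21, -22, -9, 38, -34, -22, 16, -34, -32, 18] -> [38, 21, 18, 16, -9, -22, -22, -32, -34, -34] -> [38, 21, 18, 16] -> [] -> 0
  [-27, 34, -19] -> [34, -19, -27] -> [34] -> [] -> 0
  [-12, -40, -43, -26, -46, -35, 44, -25, 15, 22] -> [44, 22, 15, -12, -25, -26, -35, -40, -43, -46] -> [44, 22, 15] -> [] -> 0
  [-45, 16, -19, 27, 23] -> [27, 23, 16, -19, -45] -> [27, 23, 16] -> [] -> 0
  [2, 37, 3] -> [37, 3, 2] -> [37, 3, 2] -> [3, 2] -> 1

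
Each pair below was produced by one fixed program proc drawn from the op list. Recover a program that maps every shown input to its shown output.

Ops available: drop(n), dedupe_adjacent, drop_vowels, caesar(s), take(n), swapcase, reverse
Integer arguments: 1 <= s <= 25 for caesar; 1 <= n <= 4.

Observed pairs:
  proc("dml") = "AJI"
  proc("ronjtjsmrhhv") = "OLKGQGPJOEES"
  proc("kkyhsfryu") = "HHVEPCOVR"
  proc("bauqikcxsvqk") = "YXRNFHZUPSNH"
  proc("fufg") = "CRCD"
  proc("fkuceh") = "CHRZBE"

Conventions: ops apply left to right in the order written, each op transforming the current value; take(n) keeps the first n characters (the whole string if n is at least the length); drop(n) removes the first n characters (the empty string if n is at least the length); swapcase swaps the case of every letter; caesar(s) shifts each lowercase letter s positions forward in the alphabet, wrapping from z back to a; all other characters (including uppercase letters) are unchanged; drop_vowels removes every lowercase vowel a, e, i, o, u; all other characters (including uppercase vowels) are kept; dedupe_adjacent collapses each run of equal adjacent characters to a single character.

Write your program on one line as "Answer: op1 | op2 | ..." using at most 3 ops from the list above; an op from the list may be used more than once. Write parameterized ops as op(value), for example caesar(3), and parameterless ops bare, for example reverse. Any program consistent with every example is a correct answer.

caesar(23) | swapcase

Check, running the answer program on each example:
  "dml" -> "aji" -> "AJI"
  "ronjtjsmrhhv" -> "olkgqgpjoees" -> "OLKGQGPJOEES"
  "kkyhsfryu" -> "hhvepcovr" -> "HHVEPCOVR"
  "bauqikcxsvqk" -> "yxrnfhzupsnh" -> "YXRNFHZUPSNH"
  "fufg" -> "crcd" -> "CRCD"
  "fkuceh" -> "chrzbe" -> "CHRZBE"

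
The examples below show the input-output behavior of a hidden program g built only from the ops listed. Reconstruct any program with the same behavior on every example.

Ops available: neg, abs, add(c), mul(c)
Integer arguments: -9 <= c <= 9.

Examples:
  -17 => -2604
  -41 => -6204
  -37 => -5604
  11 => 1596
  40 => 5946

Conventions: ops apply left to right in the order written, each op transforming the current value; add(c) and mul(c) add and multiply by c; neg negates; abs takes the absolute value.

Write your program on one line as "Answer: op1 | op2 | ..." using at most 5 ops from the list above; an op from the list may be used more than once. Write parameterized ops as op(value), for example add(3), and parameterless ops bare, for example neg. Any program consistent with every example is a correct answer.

mul(5) | mul(5) | add(-9) | mul(6)

Check, running the answer program on each example:
  -17 -> -85 -> -425 -> -434 -> -2604
  -41 -> -205 -> -1025 -> -1034 -> -6204
  -37 -> -185 -> -925 -> -934 -> -5604
  11 -> 55 -> 275 -> 266 -> 1596
  40 -> 200 -> 1000 -> 991 -> 5946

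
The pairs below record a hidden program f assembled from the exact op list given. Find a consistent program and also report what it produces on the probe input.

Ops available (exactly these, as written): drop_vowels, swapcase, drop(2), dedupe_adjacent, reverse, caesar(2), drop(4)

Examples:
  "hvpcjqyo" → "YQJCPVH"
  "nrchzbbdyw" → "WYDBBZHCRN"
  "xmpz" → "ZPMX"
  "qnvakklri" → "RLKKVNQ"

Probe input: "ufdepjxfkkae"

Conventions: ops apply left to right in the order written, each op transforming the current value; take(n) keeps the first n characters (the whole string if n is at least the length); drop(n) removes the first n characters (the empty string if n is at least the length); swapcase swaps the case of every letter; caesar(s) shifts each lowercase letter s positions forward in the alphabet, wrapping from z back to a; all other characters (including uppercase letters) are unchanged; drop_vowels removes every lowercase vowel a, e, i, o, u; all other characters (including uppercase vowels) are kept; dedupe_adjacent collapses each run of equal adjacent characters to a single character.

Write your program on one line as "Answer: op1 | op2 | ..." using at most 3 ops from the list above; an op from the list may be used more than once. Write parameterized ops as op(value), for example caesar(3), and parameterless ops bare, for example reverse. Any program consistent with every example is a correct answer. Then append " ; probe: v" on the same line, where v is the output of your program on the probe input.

drop_vowels | reverse | swapcase ; probe: "KKFXJPDF"

Check, running the answer program on each example:
  "hvpcjqyo" -> "hvpcjqy" -> "yqjcpvh" -> "YQJCPVH"
  "nrchzbbdyw" -> "nrchzbbdyw" -> "wydbbzhcrn" -> "WYDBBZHCRN"
  "xmpz" -> "xmpz" -> "zpmx" -> "ZPMX"
  "qnvakklri" -> "qnvkklr" -> "rlkkvnq" -> "RLKKVNQ"
  probe: "ufdepjxfkkae" -> "fdpjxfkk" -> "kkfxjpdf" -> "KKFXJPDF"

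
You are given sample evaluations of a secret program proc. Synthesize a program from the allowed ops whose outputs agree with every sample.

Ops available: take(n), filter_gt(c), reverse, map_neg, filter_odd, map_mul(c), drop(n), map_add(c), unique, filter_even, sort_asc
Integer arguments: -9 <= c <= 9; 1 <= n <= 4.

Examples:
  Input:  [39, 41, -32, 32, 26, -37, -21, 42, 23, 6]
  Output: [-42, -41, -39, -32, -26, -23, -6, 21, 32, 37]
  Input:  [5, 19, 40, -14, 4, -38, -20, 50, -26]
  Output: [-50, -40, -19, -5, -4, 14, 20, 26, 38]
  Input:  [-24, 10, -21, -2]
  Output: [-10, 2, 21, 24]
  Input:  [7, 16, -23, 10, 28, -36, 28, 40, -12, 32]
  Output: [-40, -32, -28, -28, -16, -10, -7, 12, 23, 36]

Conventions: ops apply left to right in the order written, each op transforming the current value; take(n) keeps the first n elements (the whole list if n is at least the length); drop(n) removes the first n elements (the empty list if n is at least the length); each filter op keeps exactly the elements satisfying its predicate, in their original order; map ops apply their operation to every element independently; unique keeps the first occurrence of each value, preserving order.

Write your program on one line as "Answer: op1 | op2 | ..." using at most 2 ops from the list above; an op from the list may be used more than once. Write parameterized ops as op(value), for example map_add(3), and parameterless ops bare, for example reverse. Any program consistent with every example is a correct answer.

map_neg | sort_asc

Check, running the answer program on each example:
  [39, 41, -32, 32, 26, -37, -21, 42, 23, 6] -> [-39, -41, 32, -32, -26, 37, 21, -42, -23, -6] -> [-42, -41, -39, -32, -26, -23, -6, 21, 32, 37]
  [5, 19, 40, -14, 4, -38, -20, 50, -26] -> [-5, -19, -40, 14, -4, 38, 20, -50, 26] -> [-50, -40, -19, -5, -4, 14, 20, 26, 38]
  [-24, 10, -21, -2] -> [24, -10, 21, 2] -> [-10, 2, 21, 24]
  [7, 16, -23, 10, 28, -36, 28, 40, -12, 32] -> [-7, -16, 23, -10, -28, 36, -28, -40, 12, -32] -> [-40, -32, -28, -28, -16, -10, -7, 12, 23, 36]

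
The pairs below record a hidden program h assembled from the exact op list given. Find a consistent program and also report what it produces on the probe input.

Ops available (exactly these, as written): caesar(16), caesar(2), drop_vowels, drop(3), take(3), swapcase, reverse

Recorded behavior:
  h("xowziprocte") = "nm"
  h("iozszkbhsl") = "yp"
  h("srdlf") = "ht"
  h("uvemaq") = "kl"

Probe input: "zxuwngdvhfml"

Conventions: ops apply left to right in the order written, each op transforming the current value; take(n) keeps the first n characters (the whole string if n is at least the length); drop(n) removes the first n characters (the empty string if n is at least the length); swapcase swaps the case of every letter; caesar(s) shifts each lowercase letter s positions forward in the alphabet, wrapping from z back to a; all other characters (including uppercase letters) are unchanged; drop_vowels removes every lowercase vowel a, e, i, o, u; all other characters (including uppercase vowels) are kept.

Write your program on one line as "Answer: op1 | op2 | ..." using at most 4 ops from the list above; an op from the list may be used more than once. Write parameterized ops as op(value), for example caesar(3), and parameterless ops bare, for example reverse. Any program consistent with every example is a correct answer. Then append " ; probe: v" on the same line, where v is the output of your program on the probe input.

take(3) | caesar(16) | drop_vowels ; probe: "pnk"

Check, running the answer program on each example:
  "xowziprocte" -> "xow" -> "nem" -> "nm"
  "iozszkbhsl" -> "ioz" -> "yep" -> "yp"
  "srdlf" -> "srd" -> "iht" -> "ht"
  "uvemaq" -> "uve" -> "klu" -> "kl"
  probe: "zxuwngdvhfml" -> "zxu" -> "pnk" -> "pnk"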